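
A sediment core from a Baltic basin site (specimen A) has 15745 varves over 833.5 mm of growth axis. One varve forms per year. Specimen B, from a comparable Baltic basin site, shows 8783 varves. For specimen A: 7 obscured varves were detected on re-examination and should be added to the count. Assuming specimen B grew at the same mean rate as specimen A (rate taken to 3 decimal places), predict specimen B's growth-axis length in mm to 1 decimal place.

465.5 mm

Specimen A: adjusted count: 15745 + 7 = 15752 varves.
A: 833.5 mm over 15752 years gives 833.5 / 15752 ≈ 0.053 mm/yr.
For B, 0.053 mm/year × 8783 years = 465.5 mm.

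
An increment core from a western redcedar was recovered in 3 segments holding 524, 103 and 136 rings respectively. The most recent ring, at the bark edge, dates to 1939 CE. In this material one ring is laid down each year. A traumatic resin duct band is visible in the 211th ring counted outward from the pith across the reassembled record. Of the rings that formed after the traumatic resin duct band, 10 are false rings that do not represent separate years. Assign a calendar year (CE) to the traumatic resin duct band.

Total rings = 524 + 103 + 136 = 763.
Between ring 211 and the bark edge there are 763 − 211 = 552 rings.
Excluding 10 false rings: 552 − 10 = 542.
The ring at the bark edge is 1939 CE, so the traumatic resin duct band dates to 1939 − 542 = 1397 CE.

1397 CE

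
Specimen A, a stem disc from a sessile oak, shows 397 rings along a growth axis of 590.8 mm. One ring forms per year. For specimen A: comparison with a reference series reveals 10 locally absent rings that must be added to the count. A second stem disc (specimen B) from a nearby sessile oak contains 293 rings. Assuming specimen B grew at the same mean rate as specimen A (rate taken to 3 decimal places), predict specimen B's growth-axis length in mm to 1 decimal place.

425.4 mm

Specimen A: after corrections the count is 397 + 10 = 407 rings.
A: 590.8 mm over 407 years gives 590.8 / 407 ≈ 1.452 mm per year.
B's length ≈ 1.452 × 293 = 425.4 mm.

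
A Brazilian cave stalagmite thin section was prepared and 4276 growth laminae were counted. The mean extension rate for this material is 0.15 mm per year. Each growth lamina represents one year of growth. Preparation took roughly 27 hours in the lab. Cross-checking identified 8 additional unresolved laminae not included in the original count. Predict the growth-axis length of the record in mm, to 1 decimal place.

642.6 mm

Adjusted count: 4276 + 8 = 4284 growth laminae.
4284 years at 0.15 mm/year gives 0.15 × 4284 = 642.6 mm.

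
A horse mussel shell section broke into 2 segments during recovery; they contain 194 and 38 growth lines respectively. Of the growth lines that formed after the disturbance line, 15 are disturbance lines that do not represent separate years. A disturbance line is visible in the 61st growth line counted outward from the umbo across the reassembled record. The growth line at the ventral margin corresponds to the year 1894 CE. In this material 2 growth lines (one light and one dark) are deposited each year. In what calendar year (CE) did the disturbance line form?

Total growth lines = 194 + 38 = 232.
232 − 61 = 171 growth lines lie beyond the disturbance line toward the ventral margin.
171 − 15 false = 156 true growth lines after the disturbance line.
156 growth lines at 2 per year is 156 / 2 = 78 years.
The growth line at the ventral margin is 1894 CE, so the disturbance line dates to 1894 − 78 = 1816 CE.

1816 CE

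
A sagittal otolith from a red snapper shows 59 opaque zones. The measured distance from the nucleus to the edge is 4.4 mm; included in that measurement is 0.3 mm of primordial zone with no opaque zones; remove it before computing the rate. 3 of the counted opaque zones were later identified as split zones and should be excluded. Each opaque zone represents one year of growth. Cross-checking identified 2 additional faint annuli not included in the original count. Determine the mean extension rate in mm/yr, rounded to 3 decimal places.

Correcting the raw count gives 59 − 3 + 2 = 58 true opaque zones.
Removing the 0.3 mm offcut leaves 4.4 − 0.3 = 4.1 mm.
4.1 mm over 58 years gives 4.1 / 58 ≈ 0.071 mm/yr.

0.071 mm/yr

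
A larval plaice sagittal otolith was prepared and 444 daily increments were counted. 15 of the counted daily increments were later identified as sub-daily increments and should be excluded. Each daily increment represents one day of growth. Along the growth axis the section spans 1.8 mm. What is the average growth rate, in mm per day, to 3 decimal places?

True daily increment count = 444 − 15 = 429.
Mean rate = 1.8 mm / 429 days ≈ 0.004 mm per day.

0.004 mm per day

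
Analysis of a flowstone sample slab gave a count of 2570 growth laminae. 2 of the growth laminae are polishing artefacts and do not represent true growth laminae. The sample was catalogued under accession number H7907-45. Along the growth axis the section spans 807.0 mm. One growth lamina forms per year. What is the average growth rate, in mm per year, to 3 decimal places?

0.314 mm per year

Adjusted count: 2570 − 2 = 2568 growth laminae.
Extension rate ≈ 807.0 / 2568 = 0.314 mm per year.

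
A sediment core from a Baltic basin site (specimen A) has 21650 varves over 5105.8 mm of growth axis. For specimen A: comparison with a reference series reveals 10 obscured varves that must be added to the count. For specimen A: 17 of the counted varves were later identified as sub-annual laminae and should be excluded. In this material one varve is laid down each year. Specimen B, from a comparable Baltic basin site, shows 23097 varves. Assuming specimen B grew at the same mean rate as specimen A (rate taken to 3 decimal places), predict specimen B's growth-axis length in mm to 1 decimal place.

Specimen A: after corrections the count is 21650 − 17 + 10 = 21643 varves.
A: Extension rate ≈ 5105.8 / 21643 = 0.236 mm/yr.
Length of B = 0.236 × 23097 = 5450.9 mm.

5450.9 mm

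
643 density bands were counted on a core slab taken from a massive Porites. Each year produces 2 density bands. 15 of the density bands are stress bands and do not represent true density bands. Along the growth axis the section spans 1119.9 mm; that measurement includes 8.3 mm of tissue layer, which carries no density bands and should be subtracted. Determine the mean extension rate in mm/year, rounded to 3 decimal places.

3.540 mm/year

After corrections the count is 643 − 15 = 628 density bands.
Dividing by 2 density bands per year: 628 / 2 = 314 years.
Removing the 8.3 mm offcut leaves 1119.9 − 8.3 = 1111.6 mm.
Mean rate = 1111.6 mm / 314 years ≈ 3.540 mm/year.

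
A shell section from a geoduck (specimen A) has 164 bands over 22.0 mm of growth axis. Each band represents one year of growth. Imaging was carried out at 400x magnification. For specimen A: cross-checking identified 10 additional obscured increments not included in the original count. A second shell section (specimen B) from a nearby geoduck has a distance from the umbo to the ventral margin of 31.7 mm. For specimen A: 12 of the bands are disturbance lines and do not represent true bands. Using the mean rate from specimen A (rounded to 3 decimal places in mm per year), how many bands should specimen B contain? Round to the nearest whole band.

233 bands

Specimen A: correcting the raw count gives 164 − 12 + 10 = 162 true bands.
A: Mean rate = 22.0 mm / 162 years ≈ 0.136 mm/year.
Specimen B: 31.7 mm / 0.136 mm per year = 233.09 years ≈ 233 bands.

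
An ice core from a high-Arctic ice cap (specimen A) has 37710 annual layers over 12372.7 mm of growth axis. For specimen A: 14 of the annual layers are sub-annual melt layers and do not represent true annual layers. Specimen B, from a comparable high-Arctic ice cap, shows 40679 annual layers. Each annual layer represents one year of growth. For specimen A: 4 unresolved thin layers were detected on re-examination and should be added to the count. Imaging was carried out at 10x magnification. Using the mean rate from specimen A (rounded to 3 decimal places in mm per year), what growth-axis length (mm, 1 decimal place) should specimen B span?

13342.7 mm

Specimen A: after corrections the count is 37710 − 14 + 4 = 37700 annual layers.
A: Extension rate ≈ 12372.7 / 37700 = 0.328 mm/year.
Length of B = 0.328 × 40679 = 13342.7 mm.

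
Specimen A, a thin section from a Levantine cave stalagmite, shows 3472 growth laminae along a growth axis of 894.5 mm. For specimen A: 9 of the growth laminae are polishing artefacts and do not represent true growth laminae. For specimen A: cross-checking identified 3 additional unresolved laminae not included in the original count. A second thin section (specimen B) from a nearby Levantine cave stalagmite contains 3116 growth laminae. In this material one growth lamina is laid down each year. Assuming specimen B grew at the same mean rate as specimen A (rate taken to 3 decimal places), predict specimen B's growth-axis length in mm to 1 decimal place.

803.9 mm

Specimen A: true growth lamina count = 3472 − 9 + 3 = 3466.
A: Extension rate ≈ 894.5 / 3466 = 0.258 mm/year.
Length of B = 0.258 × 3116 = 803.9 mm.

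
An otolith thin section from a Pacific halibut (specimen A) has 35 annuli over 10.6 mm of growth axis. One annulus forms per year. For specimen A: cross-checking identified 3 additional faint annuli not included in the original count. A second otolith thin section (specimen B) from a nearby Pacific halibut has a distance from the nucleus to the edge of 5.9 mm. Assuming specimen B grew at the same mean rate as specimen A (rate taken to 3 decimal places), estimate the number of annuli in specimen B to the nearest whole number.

Specimen A: after corrections the count is 35 + 3 = 38 annuli.
A: Mean rate = 10.6 mm / 38 years ≈ 0.279 mm per year.
Specimen B: 5.9 mm / 0.279 mm per year = 21.15 years ≈ 21 annuli.

21 annuli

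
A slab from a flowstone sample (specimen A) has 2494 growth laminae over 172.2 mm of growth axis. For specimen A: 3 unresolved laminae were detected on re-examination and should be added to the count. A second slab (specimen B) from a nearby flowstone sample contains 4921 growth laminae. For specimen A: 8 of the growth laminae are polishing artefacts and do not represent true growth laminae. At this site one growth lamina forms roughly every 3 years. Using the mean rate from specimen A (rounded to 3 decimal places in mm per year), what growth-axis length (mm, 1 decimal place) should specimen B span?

Specimen A: true growth lamina count = 2494 − 8 + 3 = 2489.
Specimen A: at 3 years per growth lamina, 2489 × 3 = 7467 years.
A: Mean rate = 172.2 mm / 7467 years ≈ 0.023 mm/year.
Specimen B: at 3 years per growth lamina, 4921 × 3 = 14763 years. B's length ≈ 0.023 × 14763 = 339.5 mm.

339.5 mm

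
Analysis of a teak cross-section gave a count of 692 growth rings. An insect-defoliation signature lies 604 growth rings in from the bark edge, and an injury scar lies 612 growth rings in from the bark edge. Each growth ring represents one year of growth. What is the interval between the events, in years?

8 yr

The two markers are separated by 612 − 604 = 8 growth rings.
At one growth ring per year, 8 years elapsed between them.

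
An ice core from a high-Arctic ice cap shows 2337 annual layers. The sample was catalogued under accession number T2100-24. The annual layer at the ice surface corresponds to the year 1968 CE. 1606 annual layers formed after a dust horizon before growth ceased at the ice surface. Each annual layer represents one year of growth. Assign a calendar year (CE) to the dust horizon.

362 CE

1606 annual layers formed after the dust horizon.
1968 − 1606 = 362 CE.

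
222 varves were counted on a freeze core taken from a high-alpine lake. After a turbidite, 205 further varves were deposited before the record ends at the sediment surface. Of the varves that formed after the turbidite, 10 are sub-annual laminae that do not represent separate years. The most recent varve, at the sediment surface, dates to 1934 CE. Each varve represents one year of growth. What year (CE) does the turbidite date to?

205 varves post-date the turbidite.
Excluding 10 false varves: 205 − 10 = 195.
Counting back 195 years from 1934 CE places the turbidite in 1934 − 195 = 1739 CE.

1739 CE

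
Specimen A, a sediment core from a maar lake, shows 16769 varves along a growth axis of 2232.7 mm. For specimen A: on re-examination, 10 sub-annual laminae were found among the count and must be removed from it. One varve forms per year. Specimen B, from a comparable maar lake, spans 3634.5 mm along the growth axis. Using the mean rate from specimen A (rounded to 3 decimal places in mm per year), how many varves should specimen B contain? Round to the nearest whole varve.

Specimen A: true varve count = 16769 − 10 = 16759.
A: 2232.7 mm over 16759 years gives 2232.7 / 16759 ≈ 0.133 mm per year.
Specimen B: 3634.5 mm / 0.133 mm per year = 27327.07 years ≈ 27327 varves.

27327 varves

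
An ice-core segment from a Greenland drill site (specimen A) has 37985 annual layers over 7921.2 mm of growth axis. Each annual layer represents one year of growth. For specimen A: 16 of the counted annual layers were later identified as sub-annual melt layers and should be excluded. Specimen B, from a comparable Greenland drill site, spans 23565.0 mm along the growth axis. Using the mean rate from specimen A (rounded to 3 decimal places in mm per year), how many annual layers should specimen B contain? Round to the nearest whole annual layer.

Specimen A: correcting the raw count gives 37985 − 16 = 37969 true annual layers.
A: Mean rate = 7921.2 mm / 37969 years ≈ 0.209 mm/year.
Specimen B: 23565.0 mm / 0.209 mm per year = 112751.20 years ≈ 112751 annual layers.

112751 annual layers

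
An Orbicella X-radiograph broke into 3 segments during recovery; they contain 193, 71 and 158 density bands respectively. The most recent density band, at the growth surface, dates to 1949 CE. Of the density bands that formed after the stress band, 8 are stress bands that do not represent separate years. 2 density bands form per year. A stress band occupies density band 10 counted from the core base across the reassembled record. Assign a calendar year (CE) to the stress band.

1747 CE

Total density bands = 193 + 71 + 158 = 422.
Between density band 10 and the growth surface there are 422 − 10 = 412 density bands.
Removing the 8 false density bands leaves 412 − 8 = 404 true density bands beyond the stress band.
404 density bands at 2 per year is 404 / 2 = 202 years.
Counting back 202 years from 1949 CE places the stress band in 1949 − 202 = 1747 CE.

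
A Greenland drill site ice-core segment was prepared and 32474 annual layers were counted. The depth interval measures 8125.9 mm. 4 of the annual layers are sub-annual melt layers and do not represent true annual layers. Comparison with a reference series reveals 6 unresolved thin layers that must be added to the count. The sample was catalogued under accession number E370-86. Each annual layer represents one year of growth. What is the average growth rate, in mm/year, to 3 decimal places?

True annual layer count = 32474 − 4 + 6 = 32476.
Extension rate ≈ 8125.9 / 32476 = 0.250 mm/year.

0.250 mm/year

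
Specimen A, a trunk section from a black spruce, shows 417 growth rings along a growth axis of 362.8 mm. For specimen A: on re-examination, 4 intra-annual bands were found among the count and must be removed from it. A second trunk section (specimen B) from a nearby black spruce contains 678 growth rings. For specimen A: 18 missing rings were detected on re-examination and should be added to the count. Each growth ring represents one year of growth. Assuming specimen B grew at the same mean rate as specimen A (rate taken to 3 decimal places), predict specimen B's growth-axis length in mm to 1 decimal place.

570.9 mm

Specimen A: correcting the raw count gives 417 − 4 + 18 = 431 true growth rings.
A: Mean rate = 362.8 mm / 431 years ≈ 0.842 mm per year.
For B, 0.842 mm/year × 678 years = 570.9 mm.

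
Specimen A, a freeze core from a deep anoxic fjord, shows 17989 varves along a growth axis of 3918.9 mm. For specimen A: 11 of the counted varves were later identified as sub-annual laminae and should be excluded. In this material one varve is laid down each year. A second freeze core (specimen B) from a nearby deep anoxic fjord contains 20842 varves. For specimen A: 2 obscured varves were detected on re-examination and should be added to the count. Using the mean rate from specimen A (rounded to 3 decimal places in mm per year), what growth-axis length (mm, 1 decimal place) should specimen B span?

Specimen A: after corrections the count is 17989 − 11 + 2 = 17980 varves.
A: Mean rate = 3918.9 mm / 17980 years ≈ 0.218 mm/yr.
B's length ≈ 0.218 × 20842 = 4543.6 mm.

4543.6 mm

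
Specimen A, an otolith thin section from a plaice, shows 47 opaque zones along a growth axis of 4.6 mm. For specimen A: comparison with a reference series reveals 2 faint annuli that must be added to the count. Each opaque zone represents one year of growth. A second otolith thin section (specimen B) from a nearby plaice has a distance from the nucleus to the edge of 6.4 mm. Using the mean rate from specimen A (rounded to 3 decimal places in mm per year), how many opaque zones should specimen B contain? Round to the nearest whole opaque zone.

Specimen A: correcting the raw count gives 47 + 2 = 49 true opaque zones.
A: Extension rate ≈ 4.6 / 49 = 0.094 mm/yr.
B spans 6.4 / 0.094 = 68.09 years ≈ 68 opaque zones.

68 opaque zones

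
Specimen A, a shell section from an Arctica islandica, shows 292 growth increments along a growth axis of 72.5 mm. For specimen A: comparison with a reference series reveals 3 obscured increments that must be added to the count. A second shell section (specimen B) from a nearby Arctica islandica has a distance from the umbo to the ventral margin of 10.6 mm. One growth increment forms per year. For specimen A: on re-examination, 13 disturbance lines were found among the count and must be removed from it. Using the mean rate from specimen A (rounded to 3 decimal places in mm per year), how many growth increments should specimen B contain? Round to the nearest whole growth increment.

Specimen A: correcting the raw count gives 292 − 13 + 3 = 282 true growth increments.
A: Mean rate = 72.5 mm / 282 years ≈ 0.257 mm per year.
Specimen B: 10.6 mm / 0.257 mm per year = 41.25 years ≈ 41 growth increments.

41 growth increments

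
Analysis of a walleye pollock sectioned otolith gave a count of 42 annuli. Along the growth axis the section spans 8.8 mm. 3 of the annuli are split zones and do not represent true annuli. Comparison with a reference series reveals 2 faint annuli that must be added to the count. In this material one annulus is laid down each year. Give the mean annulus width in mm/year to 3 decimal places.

0.215 mm/year

True annulus count = 42 − 3 + 2 = 41.
8.8 mm over 41 years gives 8.8 / 41 ≈ 0.215 mm/year.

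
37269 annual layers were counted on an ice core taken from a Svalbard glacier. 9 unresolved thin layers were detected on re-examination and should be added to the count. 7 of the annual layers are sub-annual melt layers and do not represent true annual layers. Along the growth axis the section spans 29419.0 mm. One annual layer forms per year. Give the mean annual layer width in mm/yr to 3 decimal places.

0.789 mm/yr

After corrections the count is 37269 − 7 + 9 = 37271 annual layers.
29419.0 mm over 37271 years gives 29419.0 / 37271 ≈ 0.789 mm/yr.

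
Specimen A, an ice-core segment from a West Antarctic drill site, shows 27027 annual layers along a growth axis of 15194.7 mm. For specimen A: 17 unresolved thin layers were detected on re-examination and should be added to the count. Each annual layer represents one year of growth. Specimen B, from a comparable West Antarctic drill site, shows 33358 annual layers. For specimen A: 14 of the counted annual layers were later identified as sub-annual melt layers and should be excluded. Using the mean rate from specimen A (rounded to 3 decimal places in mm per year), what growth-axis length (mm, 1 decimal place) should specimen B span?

Specimen A: correcting the raw count gives 27027 − 14 + 17 = 27030 true annual layers.
A: Mean rate = 15194.7 mm / 27030 years ≈ 0.562 mm/year.
Length of B = 0.562 × 33358 = 18747.2 mm.

18747.2 mm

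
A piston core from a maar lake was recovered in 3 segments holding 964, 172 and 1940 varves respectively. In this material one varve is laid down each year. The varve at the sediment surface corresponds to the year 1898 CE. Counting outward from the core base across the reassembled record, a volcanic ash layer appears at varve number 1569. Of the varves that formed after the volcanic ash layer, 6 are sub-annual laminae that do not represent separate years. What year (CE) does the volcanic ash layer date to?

Total varves = 964 + 172 + 1940 = 3076.
3076 − 1569 = 1507 varves lie beyond the volcanic ash layer toward the sediment surface.
1507 − 6 false = 1501 true varves after the volcanic ash layer.
The varve at the sediment surface is 1898 CE, so the volcanic ash layer dates to 1898 − 1501 = 397 CE.

397 CE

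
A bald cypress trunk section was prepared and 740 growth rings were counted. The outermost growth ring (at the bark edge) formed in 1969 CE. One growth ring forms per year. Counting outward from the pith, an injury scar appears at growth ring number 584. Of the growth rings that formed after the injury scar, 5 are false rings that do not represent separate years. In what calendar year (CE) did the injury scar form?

The injury scar sits at growth ring 584 from the pith, so 740 − 584 = 156 growth rings formed after it.
Removing the 5 false growth rings leaves 156 − 5 = 151 true growth rings beyond the injury scar.
1969 − 151 = 1818 CE.

1818 CE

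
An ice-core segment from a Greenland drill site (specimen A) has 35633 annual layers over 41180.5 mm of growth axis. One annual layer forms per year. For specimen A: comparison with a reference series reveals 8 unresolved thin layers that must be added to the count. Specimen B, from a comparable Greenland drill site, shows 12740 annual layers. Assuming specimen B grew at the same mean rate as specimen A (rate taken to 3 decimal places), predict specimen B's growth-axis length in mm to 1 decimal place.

Specimen A: true annual layer count = 35633 + 8 = 35641.
A: Mean rate = 41180.5 mm / 35641 years ≈ 1.155 mm/year.
B's length ≈ 1.155 × 12740 = 14714.7 mm.

14714.7 mm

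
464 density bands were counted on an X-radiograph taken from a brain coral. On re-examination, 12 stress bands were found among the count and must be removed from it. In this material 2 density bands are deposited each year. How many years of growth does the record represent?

226 yr

Correcting the raw count gives 464 − 12 = 452 true density bands.
With 2 density bands per year, 452 / 2 = 226 years.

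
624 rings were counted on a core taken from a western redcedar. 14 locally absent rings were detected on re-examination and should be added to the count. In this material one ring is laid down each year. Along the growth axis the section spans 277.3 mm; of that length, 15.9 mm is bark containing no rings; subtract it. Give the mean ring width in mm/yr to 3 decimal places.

Correcting the raw count gives 624 + 14 = 638 true rings.
The growth record spans 277.3 − 15.9 = 261.4 mm.
Mean rate = 261.4 mm / 638 years ≈ 0.410 mm/yr.

0.410 mm/yr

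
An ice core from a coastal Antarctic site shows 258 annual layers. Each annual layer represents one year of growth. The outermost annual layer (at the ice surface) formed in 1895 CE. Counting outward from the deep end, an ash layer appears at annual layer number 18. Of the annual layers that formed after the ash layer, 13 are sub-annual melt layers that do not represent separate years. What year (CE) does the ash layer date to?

Between annual layer 18 and the ice surface there are 258 − 18 = 240 annual layers.
Removing the 13 false annual layers leaves 240 − 13 = 227 true annual layers beyond the ash layer.
1895 − 227 = 1668 CE.

1668 CE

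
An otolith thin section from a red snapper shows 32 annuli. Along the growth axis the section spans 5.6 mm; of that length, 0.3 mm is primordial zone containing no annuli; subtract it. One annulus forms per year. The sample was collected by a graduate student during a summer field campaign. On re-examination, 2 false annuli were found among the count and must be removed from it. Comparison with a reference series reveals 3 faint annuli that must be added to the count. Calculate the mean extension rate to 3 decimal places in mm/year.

0.161 mm/year

Adjusted count: 32 − 2 + 3 = 33 annuli.
Removing the 0.3 mm offcut leaves 5.6 − 0.3 = 5.3 mm.
Mean rate = 5.3 mm / 33 years ≈ 0.161 mm/year.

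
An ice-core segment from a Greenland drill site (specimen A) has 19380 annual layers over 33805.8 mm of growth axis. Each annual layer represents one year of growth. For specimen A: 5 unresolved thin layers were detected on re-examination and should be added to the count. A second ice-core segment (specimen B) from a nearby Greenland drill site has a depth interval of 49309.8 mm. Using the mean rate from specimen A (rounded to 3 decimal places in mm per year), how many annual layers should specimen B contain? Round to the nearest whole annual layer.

28274 annual layers

Specimen A: adjusted count: 19380 + 5 = 19385 annual layers.
A: 33805.8 mm over 19385 years gives 33805.8 / 19385 ≈ 1.744 mm/year.
For B, 49309.8 / 1.744 = 28273.97 years ≈ 28274 annual layers.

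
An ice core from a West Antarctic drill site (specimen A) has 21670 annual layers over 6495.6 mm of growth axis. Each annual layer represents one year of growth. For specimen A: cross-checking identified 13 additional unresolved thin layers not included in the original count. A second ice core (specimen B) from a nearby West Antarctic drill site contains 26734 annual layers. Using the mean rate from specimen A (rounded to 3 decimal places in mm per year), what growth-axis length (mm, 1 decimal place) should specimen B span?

8020.2 mm

Specimen A: adjusted count: 21670 + 13 = 21683 annual layers.
A: Extension rate ≈ 6495.6 / 21683 = 0.300 mm/yr.
B's length ≈ 0.300 × 26734 = 8020.2 mm.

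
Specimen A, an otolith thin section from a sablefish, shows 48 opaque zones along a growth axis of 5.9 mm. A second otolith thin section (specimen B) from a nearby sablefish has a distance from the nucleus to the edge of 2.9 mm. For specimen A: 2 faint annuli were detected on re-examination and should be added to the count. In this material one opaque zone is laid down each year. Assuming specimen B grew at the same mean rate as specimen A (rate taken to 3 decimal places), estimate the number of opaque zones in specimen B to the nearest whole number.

25 opaque zones

Specimen A: correcting the raw count gives 48 + 2 = 50 true opaque zones.
A: Mean rate = 5.9 mm / 50 years ≈ 0.118 mm/year.
Specimen B: 2.9 mm / 0.118 mm per year = 24.58 years ≈ 25 opaque zones.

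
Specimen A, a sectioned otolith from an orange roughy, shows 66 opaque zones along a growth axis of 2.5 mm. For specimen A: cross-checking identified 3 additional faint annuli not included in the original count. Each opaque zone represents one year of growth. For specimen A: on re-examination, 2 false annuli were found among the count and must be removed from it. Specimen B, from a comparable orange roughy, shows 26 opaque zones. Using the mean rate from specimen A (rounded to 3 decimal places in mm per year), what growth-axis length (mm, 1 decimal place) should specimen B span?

Specimen A: after corrections the count is 66 − 2 + 3 = 67 opaque zones.
A: 2.5 mm over 67 years gives 2.5 / 67 ≈ 0.037 mm per year.
Length of B = 0.037 × 26 = 1.0 mm.

1.0 mm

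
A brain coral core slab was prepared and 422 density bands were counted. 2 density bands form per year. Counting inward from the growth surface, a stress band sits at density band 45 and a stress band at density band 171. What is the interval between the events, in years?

Separation: 171 − 45 = 126 density bands.
Dividing by 2 density bands per year: 126 / 2 = 63 years.

63 years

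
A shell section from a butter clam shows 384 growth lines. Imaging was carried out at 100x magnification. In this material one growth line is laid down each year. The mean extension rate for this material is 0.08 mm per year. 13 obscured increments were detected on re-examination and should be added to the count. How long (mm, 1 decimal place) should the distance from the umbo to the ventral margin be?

31.8 mm

True growth line count = 384 + 13 = 397.
Predicted length = 0.08 mm/year × 397 years = 31.8 mm.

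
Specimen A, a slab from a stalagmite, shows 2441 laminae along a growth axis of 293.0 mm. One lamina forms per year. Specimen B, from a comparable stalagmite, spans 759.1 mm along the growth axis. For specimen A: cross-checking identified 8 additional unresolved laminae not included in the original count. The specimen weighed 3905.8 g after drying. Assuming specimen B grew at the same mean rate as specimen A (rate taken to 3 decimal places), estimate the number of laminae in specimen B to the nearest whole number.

Specimen A: adjusted count: 2441 + 8 = 2449 laminae.
A: Mean rate = 293.0 mm / 2449 years ≈ 0.120 mm/year.
For B, 759.1 / 0.120 = 6325.83 years ≈ 6326 laminae.

6326 laminae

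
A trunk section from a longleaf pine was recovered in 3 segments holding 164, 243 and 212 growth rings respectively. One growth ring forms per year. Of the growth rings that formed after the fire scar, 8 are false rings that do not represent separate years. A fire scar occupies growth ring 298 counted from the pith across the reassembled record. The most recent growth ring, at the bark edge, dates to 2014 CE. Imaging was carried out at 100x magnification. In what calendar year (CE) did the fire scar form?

1701 CE

Total growth rings = 164 + 243 + 212 = 619.
619 − 298 = 321 growth rings lie beyond the fire scar toward the bark edge.
Removing the 8 false growth rings leaves 321 − 8 = 313 true growth rings beyond the fire scar.
The growth ring at the bark edge is 2014 CE, so the fire scar dates to 2014 − 313 = 1701 CE.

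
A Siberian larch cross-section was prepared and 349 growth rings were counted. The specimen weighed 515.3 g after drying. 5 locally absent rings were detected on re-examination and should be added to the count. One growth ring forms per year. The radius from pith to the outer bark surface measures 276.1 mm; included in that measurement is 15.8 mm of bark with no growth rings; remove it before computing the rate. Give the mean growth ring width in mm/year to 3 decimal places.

0.735 mm/year

Adjusted count: 349 + 5 = 354 growth rings.
Net length = 276.1 − 15.8 = 260.3 mm.
Mean rate = 260.3 mm / 354 years ≈ 0.735 mm/year.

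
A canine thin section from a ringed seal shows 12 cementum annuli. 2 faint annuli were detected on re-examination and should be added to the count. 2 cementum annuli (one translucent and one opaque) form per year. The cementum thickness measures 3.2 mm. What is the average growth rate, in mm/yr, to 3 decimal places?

Correcting the raw count gives 12 + 2 = 14 true cementum annuli.
14 cementum annuli at 2 per year is 14 / 2 = 7 years.
3.2 mm over 7 years gives 3.2 / 7 ≈ 0.457 mm/yr.

0.457 mm/yr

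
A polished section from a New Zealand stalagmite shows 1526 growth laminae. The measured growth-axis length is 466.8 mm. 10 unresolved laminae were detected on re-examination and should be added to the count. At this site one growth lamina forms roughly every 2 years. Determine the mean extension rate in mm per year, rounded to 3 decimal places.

Correcting the raw count gives 1526 + 10 = 1536 true growth laminae.
Multiplying by 2 years per growth lamina: 1536 × 2 = 3072 years.
466.8 mm over 3072 years gives 466.8 / 3072 ≈ 0.152 mm per year.

0.152 mm per year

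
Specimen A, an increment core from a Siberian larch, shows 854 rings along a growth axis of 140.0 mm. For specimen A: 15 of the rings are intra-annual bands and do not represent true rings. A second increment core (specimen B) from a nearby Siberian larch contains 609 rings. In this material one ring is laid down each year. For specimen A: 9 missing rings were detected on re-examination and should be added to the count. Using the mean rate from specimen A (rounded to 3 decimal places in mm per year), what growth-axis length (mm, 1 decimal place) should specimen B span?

100.5 mm

Specimen A: after corrections the count is 854 − 15 + 9 = 848 rings.
A: Mean rate = 140.0 mm / 848 years ≈ 0.165 mm/yr.
For B, 0.165 mm/year × 609 years = 100.5 mm.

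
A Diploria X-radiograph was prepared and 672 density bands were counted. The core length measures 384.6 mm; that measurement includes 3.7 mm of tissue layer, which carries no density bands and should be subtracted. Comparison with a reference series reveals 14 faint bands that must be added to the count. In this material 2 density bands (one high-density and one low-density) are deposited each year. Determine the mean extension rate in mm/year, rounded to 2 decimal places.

1.11 mm/year

After corrections the count is 672 + 14 = 686 density bands.
With 2 density bands per year, 686 / 2 = 343 years.
The growth record spans 384.6 − 3.7 = 380.9 mm.
Extension rate ≈ 380.9 / 343 = 1.11 mm/year.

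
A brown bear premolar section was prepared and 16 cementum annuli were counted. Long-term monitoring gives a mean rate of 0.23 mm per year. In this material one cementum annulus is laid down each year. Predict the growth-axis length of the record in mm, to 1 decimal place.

The record spans 16 years at 0.23 mm per year.
Predicted length = 0.23 mm/year × 16 years = 3.7 mm.

3.7 mm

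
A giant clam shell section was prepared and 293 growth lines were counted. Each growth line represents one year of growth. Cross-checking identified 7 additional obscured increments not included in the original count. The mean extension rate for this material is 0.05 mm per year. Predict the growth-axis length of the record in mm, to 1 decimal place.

15.0 mm

True growth line count = 293 + 7 = 300.
300 years at 0.05 mm/year gives 0.05 × 300 = 15.0 mm.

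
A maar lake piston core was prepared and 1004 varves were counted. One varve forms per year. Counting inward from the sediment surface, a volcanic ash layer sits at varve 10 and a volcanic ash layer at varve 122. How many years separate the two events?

Separation: 122 − 10 = 112 varves.
One varve per year makes the interval 112 years.

112 years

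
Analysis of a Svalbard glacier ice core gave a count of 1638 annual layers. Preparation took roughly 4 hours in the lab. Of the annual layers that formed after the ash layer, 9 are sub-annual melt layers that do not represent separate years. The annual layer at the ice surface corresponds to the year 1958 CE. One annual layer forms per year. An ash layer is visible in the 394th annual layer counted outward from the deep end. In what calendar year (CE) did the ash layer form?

The ash layer sits at annual layer 394 from the deep end, so 1638 − 394 = 1244 annual layers formed after it.
Excluding 9 false annual layers: 1244 − 9 = 1235.
The annual layer at the ice surface is 1958 CE, so the ash layer dates to 1958 − 1235 = 723 CE.

723 CE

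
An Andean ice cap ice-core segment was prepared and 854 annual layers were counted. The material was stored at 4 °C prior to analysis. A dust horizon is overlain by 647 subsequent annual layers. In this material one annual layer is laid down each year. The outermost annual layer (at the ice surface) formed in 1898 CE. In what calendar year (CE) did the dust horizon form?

647 annual layers post-date the dust horizon.
1898 − 647 = 1251 CE.

1251 CE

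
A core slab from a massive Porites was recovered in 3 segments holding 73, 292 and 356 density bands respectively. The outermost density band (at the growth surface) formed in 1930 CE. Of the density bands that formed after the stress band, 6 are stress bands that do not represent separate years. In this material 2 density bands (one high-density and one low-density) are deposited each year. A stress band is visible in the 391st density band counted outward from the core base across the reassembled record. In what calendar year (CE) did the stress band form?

Total density bands = 73 + 292 + 356 = 721.
The stress band sits at density band 391 from the core base, so 721 − 391 = 330 density bands formed after it.
Excluding 6 false density bands: 330 − 6 = 324.
With 2 density bands per year, 324 / 2 = 162 years.
The density band at the growth surface is 1930 CE, so the stress band dates to 1930 − 162 = 1768 CE.

1768 CE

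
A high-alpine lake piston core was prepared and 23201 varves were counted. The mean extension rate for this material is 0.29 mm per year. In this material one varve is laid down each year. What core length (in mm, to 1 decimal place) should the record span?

23201 years of growth are recorded.
23201 years at 0.29 mm/year gives 0.29 × 23201 = 6728.3 mm.

6728.3 mm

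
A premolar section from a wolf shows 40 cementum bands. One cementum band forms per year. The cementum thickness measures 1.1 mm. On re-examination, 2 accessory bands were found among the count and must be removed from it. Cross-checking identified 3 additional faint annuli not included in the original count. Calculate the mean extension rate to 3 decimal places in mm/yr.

0.027 mm/yr

After corrections the count is 40 − 2 + 3 = 41 cementum bands.
1.1 mm over 41 years gives 1.1 / 41 ≈ 0.027 mm/yr.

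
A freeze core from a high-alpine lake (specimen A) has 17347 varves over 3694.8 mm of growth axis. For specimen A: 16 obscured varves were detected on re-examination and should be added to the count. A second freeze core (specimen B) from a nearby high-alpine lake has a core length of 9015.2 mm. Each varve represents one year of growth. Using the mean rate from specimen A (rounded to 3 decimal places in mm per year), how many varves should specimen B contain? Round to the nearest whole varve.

42325 varves

Specimen A: true varve count = 17347 + 16 = 17363.
A: Mean rate = 3694.8 mm / 17363 years ≈ 0.213 mm per year.
Specimen B: 9015.2 mm / 0.213 mm per year = 42324.88 years ≈ 42325 varves.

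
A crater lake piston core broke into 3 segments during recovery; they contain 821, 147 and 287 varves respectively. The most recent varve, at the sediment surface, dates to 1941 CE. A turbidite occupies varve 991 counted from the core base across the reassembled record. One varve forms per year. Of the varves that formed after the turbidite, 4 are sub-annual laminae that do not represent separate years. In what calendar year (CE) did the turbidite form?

1681 CE

Total varves = 821 + 147 + 287 = 1255.
The turbidite sits at varve 991 from the core base, so 1255 − 991 = 264 varves formed after it.
Excluding 4 false varves: 264 − 4 = 260.
1941 − 260 = 1681 CE.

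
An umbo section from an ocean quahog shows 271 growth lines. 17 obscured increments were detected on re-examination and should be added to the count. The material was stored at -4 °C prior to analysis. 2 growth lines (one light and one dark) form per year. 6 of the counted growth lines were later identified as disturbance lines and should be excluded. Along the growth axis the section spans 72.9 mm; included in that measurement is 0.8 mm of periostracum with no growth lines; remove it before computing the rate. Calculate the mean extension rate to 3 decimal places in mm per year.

Correcting the raw count gives 271 − 6 + 17 = 282 true growth lines.
With 2 growth lines per year, 282 / 2 = 141 years.
The growth record spans 72.9 − 0.8 = 72.1 mm.
Extension rate ≈ 72.1 / 141 = 0.511 mm per year.

0.511 mm per year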